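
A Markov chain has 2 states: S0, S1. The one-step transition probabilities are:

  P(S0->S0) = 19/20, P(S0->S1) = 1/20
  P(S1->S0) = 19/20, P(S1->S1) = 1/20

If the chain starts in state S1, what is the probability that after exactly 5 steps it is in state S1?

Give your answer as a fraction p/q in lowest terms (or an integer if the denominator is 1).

Computing P^5 by repeated multiplication:
P^1 =
  S0: [19/20, 1/20]
  S1: [19/20, 1/20]
P^2 =
  S0: [19/20, 1/20]
  S1: [19/20, 1/20]
P^3 =
  S0: [19/20, 1/20]
  S1: [19/20, 1/20]
P^4 =
  S0: [19/20, 1/20]
  S1: [19/20, 1/20]
P^5 =
  S0: [19/20, 1/20]
  S1: [19/20, 1/20]

(P^5)[S1 -> S1] = 1/20

Answer: 1/20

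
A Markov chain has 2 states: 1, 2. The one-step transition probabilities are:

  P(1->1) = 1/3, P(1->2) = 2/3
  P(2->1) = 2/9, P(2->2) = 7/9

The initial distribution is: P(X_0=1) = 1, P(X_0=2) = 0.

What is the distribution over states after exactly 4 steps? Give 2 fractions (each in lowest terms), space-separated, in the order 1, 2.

Answer: 547/2187 1640/2187

Derivation:
Propagating the distribution step by step (d_{t+1} = d_t * P):
d_0 = (1=1, 2=0)
  d_1[1] = 1*1/3 + 0*2/9 = 1/3
  d_1[2] = 1*2/3 + 0*7/9 = 2/3
d_1 = (1=1/3, 2=2/3)
  d_2[1] = 1/3*1/3 + 2/3*2/9 = 7/27
  d_2[2] = 1/3*2/3 + 2/3*7/9 = 20/27
d_2 = (1=7/27, 2=20/27)
  d_3[1] = 7/27*1/3 + 20/27*2/9 = 61/243
  d_3[2] = 7/27*2/3 + 20/27*7/9 = 182/243
d_3 = (1=61/243, 2=182/243)
  d_4[1] = 61/243*1/3 + 182/243*2/9 = 547/2187
  d_4[2] = 61/243*2/3 + 182/243*7/9 = 1640/2187
d_4 = (1=547/2187, 2=1640/2187)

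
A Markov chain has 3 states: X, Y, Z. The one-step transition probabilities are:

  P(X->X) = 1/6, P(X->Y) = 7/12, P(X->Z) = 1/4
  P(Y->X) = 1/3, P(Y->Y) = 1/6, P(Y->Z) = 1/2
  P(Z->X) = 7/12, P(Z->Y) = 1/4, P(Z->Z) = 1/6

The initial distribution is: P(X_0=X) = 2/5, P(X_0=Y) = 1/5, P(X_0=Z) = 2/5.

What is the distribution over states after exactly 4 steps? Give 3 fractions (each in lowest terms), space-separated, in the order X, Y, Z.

Answer: 455/1296 5893/17280 15961/51840

Derivation:
Propagating the distribution step by step (d_{t+1} = d_t * P):
d_0 = (X=2/5, Y=1/5, Z=2/5)
  d_1[X] = 2/5*1/6 + 1/5*1/3 + 2/5*7/12 = 11/30
  d_1[Y] = 2/5*7/12 + 1/5*1/6 + 2/5*1/4 = 11/30
  d_1[Z] = 2/5*1/4 + 1/5*1/2 + 2/5*1/6 = 4/15
d_1 = (X=11/30, Y=11/30, Z=4/15)
  d_2[X] = 11/30*1/6 + 11/30*1/3 + 4/15*7/12 = 61/180
  d_2[Y] = 11/30*7/12 + 11/30*1/6 + 4/15*1/4 = 41/120
  d_2[Z] = 11/30*1/4 + 11/30*1/2 + 4/15*1/6 = 23/72
d_2 = (X=61/180, Y=41/120, Z=23/72)
  d_3[X] = 61/180*1/6 + 41/120*1/3 + 23/72*7/12 = 1541/4320
  d_3[Y] = 61/180*7/12 + 41/120*1/6 + 23/72*1/4 = 289/864
  d_3[Z] = 61/180*1/4 + 41/120*1/2 + 23/72*1/6 = 667/2160
d_3 = (X=1541/4320, Y=289/864, Z=667/2160)
  d_4[X] = 1541/4320*1/6 + 289/864*1/3 + 667/2160*7/12 = 455/1296
  d_4[Y] = 1541/4320*7/12 + 289/864*1/6 + 667/2160*1/4 = 5893/17280
  d_4[Z] = 1541/4320*1/4 + 289/864*1/2 + 667/2160*1/6 = 15961/51840
d_4 = (X=455/1296, Y=5893/17280, Z=15961/51840)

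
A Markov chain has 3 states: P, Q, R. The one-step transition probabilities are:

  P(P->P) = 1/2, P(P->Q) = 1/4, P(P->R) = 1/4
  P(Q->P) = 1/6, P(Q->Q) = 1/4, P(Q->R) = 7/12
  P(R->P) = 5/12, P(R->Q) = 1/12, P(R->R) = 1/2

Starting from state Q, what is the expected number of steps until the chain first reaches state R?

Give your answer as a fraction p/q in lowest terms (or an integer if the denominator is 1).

Let h_i = expected steps to first reach R from state i.
Boundary: h_R = 0.
First-step equations for the other states:
  h_P = 1 + 1/2*h_P + 1/4*h_Q + 1/4*h_R
  h_Q = 1 + 1/6*h_P + 1/4*h_Q + 7/12*h_R

Substituting h_R = 0 and rearranging gives the linear system (I - Q) h = 1:
  [1/2, -1/4] . (h_P, h_Q) = 1
  [-1/6, 3/4] . (h_P, h_Q) = 1

Solving yields:
  h_P = 3
  h_Q = 2

Starting state is Q, so the expected hitting time is h_Q = 2.

Answer: 2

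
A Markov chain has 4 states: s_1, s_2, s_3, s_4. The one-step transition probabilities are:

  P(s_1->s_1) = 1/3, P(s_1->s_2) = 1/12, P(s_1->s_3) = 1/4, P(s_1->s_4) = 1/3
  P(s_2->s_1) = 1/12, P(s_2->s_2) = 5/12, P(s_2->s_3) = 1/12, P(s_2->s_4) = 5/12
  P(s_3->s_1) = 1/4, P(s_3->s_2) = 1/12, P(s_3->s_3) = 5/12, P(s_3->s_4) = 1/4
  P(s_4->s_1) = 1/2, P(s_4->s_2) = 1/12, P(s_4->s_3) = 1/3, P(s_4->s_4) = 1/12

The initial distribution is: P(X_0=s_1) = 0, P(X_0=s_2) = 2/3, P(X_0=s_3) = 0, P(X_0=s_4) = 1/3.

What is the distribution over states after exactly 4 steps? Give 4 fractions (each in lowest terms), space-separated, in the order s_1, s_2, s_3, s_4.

Propagating the distribution step by step (d_{t+1} = d_t * P):
d_0 = (s_1=0, s_2=2/3, s_3=0, s_4=1/3)
  d_1[s_1] = 0*1/3 + 2/3*1/12 + 0*1/4 + 1/3*1/2 = 2/9
  d_1[s_2] = 0*1/12 + 2/3*5/12 + 0*1/12 + 1/3*1/12 = 11/36
  d_1[s_3] = 0*1/4 + 2/3*1/12 + 0*5/12 + 1/3*1/3 = 1/6
  d_1[s_4] = 0*1/3 + 2/3*5/12 + 0*1/4 + 1/3*1/12 = 11/36
d_1 = (s_1=2/9, s_2=11/36, s_3=1/6, s_4=11/36)
  d_2[s_1] = 2/9*1/3 + 11/36*1/12 + 1/6*1/4 + 11/36*1/2 = 127/432
  d_2[s_2] = 2/9*1/12 + 11/36*5/12 + 1/6*1/12 + 11/36*1/12 = 5/27
  d_2[s_3] = 2/9*1/4 + 11/36*1/12 + 1/6*5/12 + 11/36*1/3 = 109/432
  d_2[s_4] = 2/9*1/3 + 11/36*5/12 + 1/6*1/4 + 11/36*1/12 = 29/108
d_2 = (s_1=127/432, s_2=5/27, s_3=109/432, s_4=29/108)
  d_3[s_1] = 127/432*1/3 + 5/27*1/12 + 109/432*1/4 + 29/108*1/2 = 179/576
  d_3[s_2] = 127/432*1/12 + 5/27*5/12 + 109/432*1/12 + 29/108*1/12 = 47/324
  d_3[s_3] = 127/432*1/4 + 5/27*1/12 + 109/432*5/12 + 29/108*1/3 = 245/864
  d_3[s_4] = 127/432*1/3 + 5/27*5/12 + 109/432*1/4 + 29/108*1/12 = 1351/5184
d_3 = (s_1=179/576, s_2=47/324, s_3=245/864, s_4=1351/5184)
  d_4[s_1] = 179/576*1/3 + 47/324*1/12 + 245/864*1/4 + 1351/5184*1/2 = 77/243
  d_4[s_2] = 179/576*1/12 + 47/324*5/12 + 245/864*1/12 + 1351/5184*1/12 = 32/243
  d_4[s_3] = 179/576*1/4 + 47/324*1/12 + 245/864*5/12 + 1351/5184*1/3 = 6113/20736
  d_4[s_4] = 179/576*1/3 + 47/324*5/12 + 245/864*1/4 + 1351/5184*1/12 = 15965/62208
d_4 = (s_1=77/243, s_2=32/243, s_3=6113/20736, s_4=15965/62208)

Answer: 77/243 32/243 6113/20736 15965/62208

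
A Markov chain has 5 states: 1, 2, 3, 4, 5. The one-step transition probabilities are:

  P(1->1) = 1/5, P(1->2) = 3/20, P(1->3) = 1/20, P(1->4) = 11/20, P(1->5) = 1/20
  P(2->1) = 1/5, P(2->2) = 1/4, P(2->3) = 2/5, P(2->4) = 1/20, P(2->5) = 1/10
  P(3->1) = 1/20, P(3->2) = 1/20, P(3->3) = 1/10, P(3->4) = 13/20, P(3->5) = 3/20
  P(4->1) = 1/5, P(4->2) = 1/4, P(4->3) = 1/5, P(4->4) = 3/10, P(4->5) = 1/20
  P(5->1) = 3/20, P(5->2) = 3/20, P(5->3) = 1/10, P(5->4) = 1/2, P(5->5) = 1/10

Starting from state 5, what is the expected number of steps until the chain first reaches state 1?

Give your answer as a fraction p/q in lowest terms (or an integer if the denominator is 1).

Answer: 15180/2407

Derivation:
Let h_i = expected steps to first reach 1 from state i.
Boundary: h_1 = 0.
First-step equations for the other states:
  h_2 = 1 + 1/5*h_1 + 1/4*h_2 + 2/5*h_3 + 1/20*h_4 + 1/10*h_5
  h_3 = 1 + 1/20*h_1 + 1/20*h_2 + 1/10*h_3 + 13/20*h_4 + 3/20*h_5
  h_4 = 1 + 1/5*h_1 + 1/4*h_2 + 1/5*h_3 + 3/10*h_4 + 1/20*h_5
  h_5 = 1 + 3/20*h_1 + 3/20*h_2 + 1/10*h_3 + 1/2*h_4 + 1/10*h_5

Substituting h_1 = 0 and rearranging gives the linear system (I - Q) h = 1:
  [3/4, -2/5, -1/20, -1/10] . (h_2, h_3, h_4, h_5) = 1
  [-1/20, 9/10, -13/20, -3/20] . (h_2, h_3, h_4, h_5) = 1
  [-1/4, -1/5, 7/10, -1/20] . (h_2, h_3, h_4, h_5) = 1
  [-3/20, -1/10, -1/2, 9/10] . (h_2, h_3, h_4, h_5) = 1

Solving yields:
  h_2 = 520/83
  h_3 = 16630/2407
  h_4 = 14660/2407
  h_5 = 15180/2407

Starting state is 5, so the expected hitting time is h_5 = 15180/2407.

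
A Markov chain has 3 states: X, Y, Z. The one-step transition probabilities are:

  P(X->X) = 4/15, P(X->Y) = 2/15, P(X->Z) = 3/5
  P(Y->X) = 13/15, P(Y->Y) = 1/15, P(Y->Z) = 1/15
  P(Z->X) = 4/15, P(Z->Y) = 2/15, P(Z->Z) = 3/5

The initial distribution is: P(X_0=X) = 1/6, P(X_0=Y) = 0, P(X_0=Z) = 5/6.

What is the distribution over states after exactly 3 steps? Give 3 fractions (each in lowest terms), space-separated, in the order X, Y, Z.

Propagating the distribution step by step (d_{t+1} = d_t * P):
d_0 = (X=1/6, Y=0, Z=5/6)
  d_1[X] = 1/6*4/15 + 0*13/15 + 5/6*4/15 = 4/15
  d_1[Y] = 1/6*2/15 + 0*1/15 + 5/6*2/15 = 2/15
  d_1[Z] = 1/6*3/5 + 0*1/15 + 5/6*3/5 = 3/5
d_1 = (X=4/15, Y=2/15, Z=3/5)
  d_2[X] = 4/15*4/15 + 2/15*13/15 + 3/5*4/15 = 26/75
  d_2[Y] = 4/15*2/15 + 2/15*1/15 + 3/5*2/15 = 28/225
  d_2[Z] = 4/15*3/5 + 2/15*1/15 + 3/5*3/5 = 119/225
d_2 = (X=26/75, Y=28/225, Z=119/225)
  d_3[X] = 26/75*4/15 + 28/225*13/15 + 119/225*4/15 = 128/375
  d_3[Y] = 26/75*2/15 + 28/225*1/15 + 119/225*2/15 = 422/3375
  d_3[Z] = 26/75*3/5 + 28/225*1/15 + 119/225*3/5 = 1801/3375
d_3 = (X=128/375, Y=422/3375, Z=1801/3375)

Answer: 128/375 422/3375 1801/3375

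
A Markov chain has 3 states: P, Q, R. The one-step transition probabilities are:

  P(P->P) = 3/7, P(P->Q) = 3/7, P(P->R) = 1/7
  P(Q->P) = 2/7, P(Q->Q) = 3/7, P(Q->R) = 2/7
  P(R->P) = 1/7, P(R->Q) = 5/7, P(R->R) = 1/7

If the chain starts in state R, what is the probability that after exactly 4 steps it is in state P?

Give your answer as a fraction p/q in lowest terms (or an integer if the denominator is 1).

Answer: 102/343

Derivation:
Computing P^4 by repeated multiplication:
P^1 =
  P: [3/7, 3/7, 1/7]
  Q: [2/7, 3/7, 2/7]
  R: [1/7, 5/7, 1/7]
P^2 =
  P: [16/49, 23/49, 10/49]
  Q: [2/7, 25/49, 10/49]
  R: [2/7, 23/49, 12/49]
P^3 =
  P: [104/343, 167/343, 72/343]
  Q: [102/343, 167/343, 74/343]
  R: [100/343, 171/343, 72/343]
P^4 =
  P: [718/2401, 1173/2401, 510/2401]
  Q: [102/343, 1177/2401, 510/2401]
  R: [102/343, 1173/2401, 514/2401]

(P^4)[R -> P] = 102/343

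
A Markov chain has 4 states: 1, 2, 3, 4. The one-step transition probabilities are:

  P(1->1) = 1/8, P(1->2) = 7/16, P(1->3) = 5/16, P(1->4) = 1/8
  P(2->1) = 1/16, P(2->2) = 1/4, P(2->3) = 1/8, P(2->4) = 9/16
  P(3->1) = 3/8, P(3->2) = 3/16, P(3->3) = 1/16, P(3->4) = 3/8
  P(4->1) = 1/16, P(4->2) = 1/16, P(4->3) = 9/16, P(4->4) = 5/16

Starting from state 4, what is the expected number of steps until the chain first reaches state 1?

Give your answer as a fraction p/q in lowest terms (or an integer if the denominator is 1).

Answer: 1304/219

Derivation:
Let h_i = expected steps to first reach 1 from state i.
Boundary: h_1 = 0.
First-step equations for the other states:
  h_2 = 1 + 1/16*h_1 + 1/4*h_2 + 1/8*h_3 + 9/16*h_4
  h_3 = 1 + 3/8*h_1 + 3/16*h_2 + 1/16*h_3 + 3/8*h_4
  h_4 = 1 + 1/16*h_1 + 1/16*h_2 + 9/16*h_3 + 5/16*h_4

Substituting h_1 = 0 and rearranging gives the linear system (I - Q) h = 1:
  [3/4, -1/8, -9/16] . (h_2, h_3, h_4) = 1
  [-3/16, 15/16, -3/8] . (h_2, h_3, h_4) = 1
  [-1/16, -9/16, 11/16] . (h_2, h_3, h_4) = 1

Solving yields:
  h_2 = 1444/219
  h_3 = 348/73
  h_4 = 1304/219

Starting state is 4, so the expected hitting time is h_4 = 1304/219.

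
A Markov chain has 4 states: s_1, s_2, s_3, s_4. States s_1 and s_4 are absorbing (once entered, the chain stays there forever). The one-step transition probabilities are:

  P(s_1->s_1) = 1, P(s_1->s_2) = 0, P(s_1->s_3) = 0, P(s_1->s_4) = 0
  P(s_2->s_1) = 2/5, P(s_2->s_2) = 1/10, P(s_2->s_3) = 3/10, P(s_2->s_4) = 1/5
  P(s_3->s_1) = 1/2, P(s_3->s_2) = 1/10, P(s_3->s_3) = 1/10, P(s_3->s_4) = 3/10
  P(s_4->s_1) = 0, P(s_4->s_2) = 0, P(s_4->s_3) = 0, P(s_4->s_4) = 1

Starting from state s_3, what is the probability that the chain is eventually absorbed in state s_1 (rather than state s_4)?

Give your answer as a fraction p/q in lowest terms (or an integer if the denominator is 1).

Let a_i = P(absorbed in s_1 | start in state i).
Boundary conditions: a_s_1 = 1, a_s_4 = 0.
For each transient state i, a_i = sum_j P(i->j) * a_j:
  a_s_2 = 2/5*a_s_1 + 1/10*a_s_2 + 3/10*a_s_3 + 1/5*a_s_4
  a_s_3 = 1/2*a_s_1 + 1/10*a_s_2 + 1/10*a_s_3 + 3/10*a_s_4

Substituting a_s_1 = 1 and a_s_4 = 0, rearrange to (I - Q) a = r where r[i] = P(i -> s_1):
  [9/10, -3/10] . (a_s_2, a_s_3) = 2/5
  [-1/10, 9/10] . (a_s_2, a_s_3) = 1/2

Solving yields:
  a_s_2 = 17/26
  a_s_3 = 49/78

Starting state is s_3, so the absorption probability is a_s_3 = 49/78.

Answer: 49/78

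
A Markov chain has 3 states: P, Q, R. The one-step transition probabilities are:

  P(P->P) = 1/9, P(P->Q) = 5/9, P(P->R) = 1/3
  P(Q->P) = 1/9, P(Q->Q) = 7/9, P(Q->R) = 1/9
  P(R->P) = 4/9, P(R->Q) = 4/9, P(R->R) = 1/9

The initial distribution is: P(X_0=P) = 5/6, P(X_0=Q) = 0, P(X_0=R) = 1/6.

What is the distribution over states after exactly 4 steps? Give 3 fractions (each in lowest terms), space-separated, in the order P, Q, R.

Propagating the distribution step by step (d_{t+1} = d_t * P):
d_0 = (P=5/6, Q=0, R=1/6)
  d_1[P] = 5/6*1/9 + 0*1/9 + 1/6*4/9 = 1/6
  d_1[Q] = 5/6*5/9 + 0*7/9 + 1/6*4/9 = 29/54
  d_1[R] = 5/6*1/3 + 0*1/9 + 1/6*1/9 = 8/27
d_1 = (P=1/6, Q=29/54, R=8/27)
  d_2[P] = 1/6*1/9 + 29/54*1/9 + 8/27*4/9 = 17/81
  d_2[Q] = 1/6*5/9 + 29/54*7/9 + 8/27*4/9 = 52/81
  d_2[R] = 1/6*1/3 + 29/54*1/9 + 8/27*1/9 = 4/27
d_2 = (P=17/81, Q=52/81, R=4/27)
  d_3[P] = 17/81*1/9 + 52/81*1/9 + 4/27*4/9 = 13/81
  d_3[Q] = 17/81*5/9 + 52/81*7/9 + 4/27*4/9 = 497/729
  d_3[R] = 17/81*1/3 + 52/81*1/9 + 4/27*1/9 = 115/729
d_3 = (P=13/81, Q=497/729, R=115/729)
  d_4[P] = 13/81*1/9 + 497/729*1/9 + 115/729*4/9 = 358/2187
  d_4[Q] = 13/81*5/9 + 497/729*7/9 + 115/729*4/9 = 1508/2187
  d_4[R] = 13/81*1/3 + 497/729*1/9 + 115/729*1/9 = 107/729
d_4 = (P=358/2187, Q=1508/2187, R=107/729)

Answer: 358/2187 1508/2187 107/729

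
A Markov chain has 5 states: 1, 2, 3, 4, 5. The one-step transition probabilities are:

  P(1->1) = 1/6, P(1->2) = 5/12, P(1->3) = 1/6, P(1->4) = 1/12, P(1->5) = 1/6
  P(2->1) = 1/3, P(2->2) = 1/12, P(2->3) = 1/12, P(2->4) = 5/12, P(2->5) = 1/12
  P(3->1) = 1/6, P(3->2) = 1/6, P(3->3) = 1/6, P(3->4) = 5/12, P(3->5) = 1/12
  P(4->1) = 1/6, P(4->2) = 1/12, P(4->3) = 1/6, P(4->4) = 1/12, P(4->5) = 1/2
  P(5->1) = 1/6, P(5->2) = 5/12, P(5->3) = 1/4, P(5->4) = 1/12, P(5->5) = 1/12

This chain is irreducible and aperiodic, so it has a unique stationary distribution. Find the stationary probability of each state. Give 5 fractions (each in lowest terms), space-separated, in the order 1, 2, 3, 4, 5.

The stationary distribution satisfies pi = pi * P, i.e.:
  pi_1 = 1/6*pi_1 + 1/3*pi_2 + 1/6*pi_3 + 1/6*pi_4 + 1/6*pi_5
  pi_2 = 5/12*pi_1 + 1/12*pi_2 + 1/6*pi_3 + 1/12*pi_4 + 5/12*pi_5
  pi_3 = 1/6*pi_1 + 1/12*pi_2 + 1/6*pi_3 + 1/6*pi_4 + 1/4*pi_5
  pi_4 = 1/12*pi_1 + 5/12*pi_2 + 5/12*pi_3 + 1/12*pi_4 + 1/12*pi_5
  pi_5 = 1/6*pi_1 + 1/12*pi_2 + 1/12*pi_3 + 1/2*pi_4 + 1/12*pi_5
with normalization: pi_1 + pi_2 + pi_3 + pi_4 + pi_5 = 1.

Using the first 4 balance equations plus normalization, the linear system A*pi = b is:
  [-5/6, 1/3, 1/6, 1/6, 1/6] . pi = 0
  [5/12, -11/12, 1/6, 1/12, 5/12] . pi = 0
  [1/6, 1/12, -5/6, 1/6, 1/4] . pi = 0
  [1/12, 5/12, 5/12, -11/12, 1/12] . pi = 0
  [1, 1, 1, 1, 1] . pi = 1

Solving yields:
  pi_1 = 3247/15860
  pi_2 = 1811/7930
  pi_3 = 648/3965
  pi_4 = 261/1220
  pi_5 = 1503/7930

Verification (pi * P):
  3247/15860*1/6 + 1811/7930*1/3 + 648/3965*1/6 + 261/1220*1/6 + 1503/7930*1/6 = 3247/15860 = pi_1  (ok)
  3247/15860*5/12 + 1811/7930*1/12 + 648/3965*1/6 + 261/1220*1/12 + 1503/7930*5/12 = 1811/7930 = pi_2  (ok)
  3247/15860*1/6 + 1811/7930*1/12 + 648/3965*1/6 + 261/1220*1/6 + 1503/7930*1/4 = 648/3965 = pi_3  (ok)
  3247/15860*1/12 + 1811/7930*5/12 + 648/3965*5/12 + 261/1220*1/12 + 1503/7930*1/12 = 261/1220 = pi_4  (ok)
  3247/15860*1/6 + 1811/7930*1/12 + 648/3965*1/12 + 261/1220*1/2 + 1503/7930*1/12 = 1503/7930 = pi_5  (ok)

Answer: 3247/15860 1811/7930 648/3965 261/1220 1503/7930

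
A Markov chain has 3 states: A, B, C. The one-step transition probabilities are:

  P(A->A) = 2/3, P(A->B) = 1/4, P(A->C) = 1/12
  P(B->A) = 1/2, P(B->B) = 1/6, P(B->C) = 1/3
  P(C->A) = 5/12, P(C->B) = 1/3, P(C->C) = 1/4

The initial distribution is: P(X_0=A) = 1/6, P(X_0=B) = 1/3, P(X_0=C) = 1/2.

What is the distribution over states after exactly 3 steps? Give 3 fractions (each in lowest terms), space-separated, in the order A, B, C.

Answer: 5987/10368 1271/5184 613/3456

Derivation:
Propagating the distribution step by step (d_{t+1} = d_t * P):
d_0 = (A=1/6, B=1/3, C=1/2)
  d_1[A] = 1/6*2/3 + 1/3*1/2 + 1/2*5/12 = 35/72
  d_1[B] = 1/6*1/4 + 1/3*1/6 + 1/2*1/3 = 19/72
  d_1[C] = 1/6*1/12 + 1/3*1/3 + 1/2*1/4 = 1/4
d_1 = (A=35/72, B=19/72, C=1/4)
  d_2[A] = 35/72*2/3 + 19/72*1/2 + 1/4*5/12 = 121/216
  d_2[B] = 35/72*1/4 + 19/72*1/6 + 1/4*1/3 = 215/864
  d_2[C] = 35/72*1/12 + 19/72*1/3 + 1/4*1/4 = 55/288
d_2 = (A=121/216, B=215/864, C=55/288)
  d_3[A] = 121/216*2/3 + 215/864*1/2 + 55/288*5/12 = 5987/10368
  d_3[B] = 121/216*1/4 + 215/864*1/6 + 55/288*1/3 = 1271/5184
  d_3[C] = 121/216*1/12 + 215/864*1/3 + 55/288*1/4 = 613/3456
d_3 = (A=5987/10368, B=1271/5184, C=613/3456)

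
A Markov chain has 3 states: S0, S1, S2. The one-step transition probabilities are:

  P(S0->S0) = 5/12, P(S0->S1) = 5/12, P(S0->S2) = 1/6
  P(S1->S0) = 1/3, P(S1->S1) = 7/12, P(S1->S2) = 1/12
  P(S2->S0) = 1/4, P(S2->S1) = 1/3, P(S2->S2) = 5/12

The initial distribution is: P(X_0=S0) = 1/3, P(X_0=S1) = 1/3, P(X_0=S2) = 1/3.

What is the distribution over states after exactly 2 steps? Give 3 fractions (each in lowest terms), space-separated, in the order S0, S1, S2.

Propagating the distribution step by step (d_{t+1} = d_t * P):
d_0 = (S0=1/3, S1=1/3, S2=1/3)
  d_1[S0] = 1/3*5/12 + 1/3*1/3 + 1/3*1/4 = 1/3
  d_1[S1] = 1/3*5/12 + 1/3*7/12 + 1/3*1/3 = 4/9
  d_1[S2] = 1/3*1/6 + 1/3*1/12 + 1/3*5/12 = 2/9
d_1 = (S0=1/3, S1=4/9, S2=2/9)
  d_2[S0] = 1/3*5/12 + 4/9*1/3 + 2/9*1/4 = 37/108
  d_2[S1] = 1/3*5/12 + 4/9*7/12 + 2/9*1/3 = 17/36
  d_2[S2] = 1/3*1/6 + 4/9*1/12 + 2/9*5/12 = 5/27
d_2 = (S0=37/108, S1=17/36, S2=5/27)

Answer: 37/108 17/36 5/27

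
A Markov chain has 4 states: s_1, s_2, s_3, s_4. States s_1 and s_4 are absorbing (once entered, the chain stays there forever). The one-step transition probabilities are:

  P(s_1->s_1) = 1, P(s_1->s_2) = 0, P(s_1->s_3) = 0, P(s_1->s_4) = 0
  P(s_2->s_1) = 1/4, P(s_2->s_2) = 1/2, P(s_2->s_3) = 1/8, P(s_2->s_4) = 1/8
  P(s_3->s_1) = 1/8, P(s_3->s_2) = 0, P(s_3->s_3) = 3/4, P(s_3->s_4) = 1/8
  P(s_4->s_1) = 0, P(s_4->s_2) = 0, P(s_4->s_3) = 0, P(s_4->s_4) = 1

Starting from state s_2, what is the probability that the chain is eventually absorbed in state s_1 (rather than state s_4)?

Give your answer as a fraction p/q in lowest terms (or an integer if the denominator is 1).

Answer: 5/8

Derivation:
Let a_i = P(absorbed in s_1 | start in state i).
Boundary conditions: a_s_1 = 1, a_s_4 = 0.
For each transient state i, a_i = sum_j P(i->j) * a_j:
  a_s_2 = 1/4*a_s_1 + 1/2*a_s_2 + 1/8*a_s_3 + 1/8*a_s_4
  a_s_3 = 1/8*a_s_1 + 0*a_s_2 + 3/4*a_s_3 + 1/8*a_s_4

Substituting a_s_1 = 1 and a_s_4 = 0, rearrange to (I - Q) a = r where r[i] = P(i -> s_1):
  [1/2, -1/8] . (a_s_2, a_s_3) = 1/4
  [0, 1/4] . (a_s_2, a_s_3) = 1/8

Solving yields:
  a_s_2 = 5/8
  a_s_3 = 1/2

Starting state is s_2, so the absorption probability is a_s_2 = 5/8.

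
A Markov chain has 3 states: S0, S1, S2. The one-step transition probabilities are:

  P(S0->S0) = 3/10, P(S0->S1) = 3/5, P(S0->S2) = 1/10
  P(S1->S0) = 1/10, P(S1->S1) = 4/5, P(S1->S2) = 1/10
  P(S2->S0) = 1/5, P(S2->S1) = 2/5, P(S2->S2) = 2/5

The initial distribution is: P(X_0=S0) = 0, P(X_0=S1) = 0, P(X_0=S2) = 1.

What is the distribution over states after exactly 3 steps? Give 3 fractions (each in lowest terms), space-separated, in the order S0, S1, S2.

Answer: 79/500 169/250 83/500

Derivation:
Propagating the distribution step by step (d_{t+1} = d_t * P):
d_0 = (S0=0, S1=0, S2=1)
  d_1[S0] = 0*3/10 + 0*1/10 + 1*1/5 = 1/5
  d_1[S1] = 0*3/5 + 0*4/5 + 1*2/5 = 2/5
  d_1[S2] = 0*1/10 + 0*1/10 + 1*2/5 = 2/5
d_1 = (S0=1/5, S1=2/5, S2=2/5)
  d_2[S0] = 1/5*3/10 + 2/5*1/10 + 2/5*1/5 = 9/50
  d_2[S1] = 1/5*3/5 + 2/5*4/5 + 2/5*2/5 = 3/5
  d_2[S2] = 1/5*1/10 + 2/5*1/10 + 2/5*2/5 = 11/50
d_2 = (S0=9/50, S1=3/5, S2=11/50)
  d_3[S0] = 9/50*3/10 + 3/5*1/10 + 11/50*1/5 = 79/500
  d_3[S1] = 9/50*3/5 + 3/5*4/5 + 11/50*2/5 = 169/250
  d_3[S2] = 9/50*1/10 + 3/5*1/10 + 11/50*2/5 = 83/500
d_3 = (S0=79/500, S1=169/250, S2=83/500)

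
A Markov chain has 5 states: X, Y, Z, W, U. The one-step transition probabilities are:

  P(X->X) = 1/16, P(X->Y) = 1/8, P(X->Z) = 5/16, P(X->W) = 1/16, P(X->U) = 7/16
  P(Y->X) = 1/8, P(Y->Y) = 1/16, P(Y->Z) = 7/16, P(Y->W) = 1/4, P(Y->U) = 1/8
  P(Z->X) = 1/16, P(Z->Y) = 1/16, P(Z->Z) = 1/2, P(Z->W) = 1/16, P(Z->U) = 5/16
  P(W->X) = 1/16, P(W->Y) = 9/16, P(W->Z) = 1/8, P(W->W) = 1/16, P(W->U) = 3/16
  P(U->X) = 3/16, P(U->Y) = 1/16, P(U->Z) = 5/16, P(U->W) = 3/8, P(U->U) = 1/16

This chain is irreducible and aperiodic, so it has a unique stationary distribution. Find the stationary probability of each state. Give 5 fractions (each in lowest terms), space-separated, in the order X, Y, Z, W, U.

The stationary distribution satisfies pi = pi * P, i.e.:
  pi_X = 1/16*pi_X + 1/8*pi_Y + 1/16*pi_Z + 1/16*pi_W + 3/16*pi_U
  pi_Y = 1/8*pi_X + 1/16*pi_Y + 1/16*pi_Z + 9/16*pi_W + 1/16*pi_U
  pi_Z = 5/16*pi_X + 7/16*pi_Y + 1/2*pi_Z + 1/8*pi_W + 5/16*pi_U
  pi_W = 1/16*pi_X + 1/4*pi_Y + 1/16*pi_Z + 1/16*pi_W + 3/8*pi_U
  pi_U = 7/16*pi_X + 1/8*pi_Y + 5/16*pi_Z + 3/16*pi_W + 1/16*pi_U
with normalization: pi_X + pi_Y + pi_Z + pi_W + pi_U = 1.

Using the first 4 balance equations plus normalization, the linear system A*pi = b is:
  [-15/16, 1/8, 1/16, 1/16, 3/16] . pi = 0
  [1/8, -15/16, 1/16, 9/16, 1/16] . pi = 0
  [5/16, 7/16, -1/2, 1/8, 5/16] . pi = 0
  [1/16, 1/4, 1/16, -15/16, 3/8] . pi = 0
  [1, 1, 1, 1, 1] . pi = 1

Solving yields:
  pi_X = 257/2583
  pi_Y = 1151/7749
  pi_Z = 2872/7749
  pi_W = 1237/7749
  pi_U = 1718/7749

Verification (pi * P):
  257/2583*1/16 + 1151/7749*1/8 + 2872/7749*1/16 + 1237/7749*1/16 + 1718/7749*3/16 = 257/2583 = pi_X  (ok)
  257/2583*1/8 + 1151/7749*1/16 + 2872/7749*1/16 + 1237/7749*9/16 + 1718/7749*1/16 = 1151/7749 = pi_Y  (ok)
  257/2583*5/16 + 1151/7749*7/16 + 2872/7749*1/2 + 1237/7749*1/8 + 1718/7749*5/16 = 2872/7749 = pi_Z  (ok)
  257/2583*1/16 + 1151/7749*1/4 + 2872/7749*1/16 + 1237/7749*1/16 + 1718/7749*3/8 = 1237/7749 = pi_W  (ok)
  257/2583*7/16 + 1151/7749*1/8 + 2872/7749*5/16 + 1237/7749*3/16 + 1718/7749*1/16 = 1718/7749 = pi_U  (ok)

Answer: 257/2583 1151/7749 2872/7749 1237/7749 1718/7749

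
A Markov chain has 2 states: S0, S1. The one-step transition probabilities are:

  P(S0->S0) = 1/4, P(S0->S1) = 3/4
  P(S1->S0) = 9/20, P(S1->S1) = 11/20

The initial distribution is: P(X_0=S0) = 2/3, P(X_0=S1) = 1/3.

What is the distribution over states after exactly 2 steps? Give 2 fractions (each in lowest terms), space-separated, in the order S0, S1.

Propagating the distribution step by step (d_{t+1} = d_t * P):
d_0 = (S0=2/3, S1=1/3)
  d_1[S0] = 2/3*1/4 + 1/3*9/20 = 19/60
  d_1[S1] = 2/3*3/4 + 1/3*11/20 = 41/60
d_1 = (S0=19/60, S1=41/60)
  d_2[S0] = 19/60*1/4 + 41/60*9/20 = 29/75
  d_2[S1] = 19/60*3/4 + 41/60*11/20 = 46/75
d_2 = (S0=29/75, S1=46/75)

Answer: 29/75 46/75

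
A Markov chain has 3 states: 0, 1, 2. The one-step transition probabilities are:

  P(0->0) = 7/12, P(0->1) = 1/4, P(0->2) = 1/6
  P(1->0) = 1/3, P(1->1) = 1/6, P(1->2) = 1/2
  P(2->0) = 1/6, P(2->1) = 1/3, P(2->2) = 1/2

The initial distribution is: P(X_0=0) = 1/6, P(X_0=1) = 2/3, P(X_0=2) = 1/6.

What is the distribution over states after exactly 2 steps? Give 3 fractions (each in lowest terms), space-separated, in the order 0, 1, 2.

Answer: 299/864 233/864 83/216

Derivation:
Propagating the distribution step by step (d_{t+1} = d_t * P):
d_0 = (0=1/6, 1=2/3, 2=1/6)
  d_1[0] = 1/6*7/12 + 2/3*1/3 + 1/6*1/6 = 25/72
  d_1[1] = 1/6*1/4 + 2/3*1/6 + 1/6*1/3 = 5/24
  d_1[2] = 1/6*1/6 + 2/3*1/2 + 1/6*1/2 = 4/9
d_1 = (0=25/72, 1=5/24, 2=4/9)
  d_2[0] = 25/72*7/12 + 5/24*1/3 + 4/9*1/6 = 299/864
  d_2[1] = 25/72*1/4 + 5/24*1/6 + 4/9*1/3 = 233/864
  d_2[2] = 25/72*1/6 + 5/24*1/2 + 4/9*1/2 = 83/216
d_2 = (0=299/864, 1=233/864, 2=83/216)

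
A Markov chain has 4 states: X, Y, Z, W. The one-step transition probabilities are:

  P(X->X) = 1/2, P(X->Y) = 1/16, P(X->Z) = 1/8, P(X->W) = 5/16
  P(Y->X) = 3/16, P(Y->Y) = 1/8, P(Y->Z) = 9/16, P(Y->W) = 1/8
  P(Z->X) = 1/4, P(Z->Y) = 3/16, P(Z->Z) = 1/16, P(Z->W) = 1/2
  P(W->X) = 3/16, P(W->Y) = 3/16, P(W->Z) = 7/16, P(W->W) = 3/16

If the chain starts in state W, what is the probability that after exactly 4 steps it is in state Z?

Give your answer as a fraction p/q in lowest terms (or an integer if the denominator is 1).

Answer: 17031/65536

Derivation:
Computing P^4 by repeated multiplication:
P^1 =
  X: [1/2, 1/16, 1/8, 5/16]
  Y: [3/16, 1/8, 9/16, 1/8]
  Z: [1/4, 3/16, 1/16, 1/2]
  W: [3/16, 3/16, 7/16, 3/16]
P^2 =
  X: [45/128, 31/256, 31/128, 73/256]
  Y: [9/32, 5/32, 47/256, 97/256]
  Z: [69/256, 37/256, 23/64, 29/128]
  W: [35/128, 39/256, 61/256, 43/128]
P^3 =
  X: [5/16, 557/4096, 129/512, 1227/4096]
  Y: [1175/4096, 73/512, 615/2048, 1107/4096]
  Z: [1205/4096, 593/4096, 969/4096, 1329/4096]
  W: [1179/4096, 589/4096, 577/2048, 587/2048]
P^4 =
  X: [2465/8192, 9171/65536, 8597/32768, 19451/65536]
  Y: [19393/65536, 4677/32768, 16585/65536, 5051/16384]
  Z: [9641/32768, 9285/65536, 18019/65536, 9475/32768]
  W: [19337/65536, 9341/65536, 17031/65536, 19827/65536]

(P^4)[W -> Z] = 17031/65536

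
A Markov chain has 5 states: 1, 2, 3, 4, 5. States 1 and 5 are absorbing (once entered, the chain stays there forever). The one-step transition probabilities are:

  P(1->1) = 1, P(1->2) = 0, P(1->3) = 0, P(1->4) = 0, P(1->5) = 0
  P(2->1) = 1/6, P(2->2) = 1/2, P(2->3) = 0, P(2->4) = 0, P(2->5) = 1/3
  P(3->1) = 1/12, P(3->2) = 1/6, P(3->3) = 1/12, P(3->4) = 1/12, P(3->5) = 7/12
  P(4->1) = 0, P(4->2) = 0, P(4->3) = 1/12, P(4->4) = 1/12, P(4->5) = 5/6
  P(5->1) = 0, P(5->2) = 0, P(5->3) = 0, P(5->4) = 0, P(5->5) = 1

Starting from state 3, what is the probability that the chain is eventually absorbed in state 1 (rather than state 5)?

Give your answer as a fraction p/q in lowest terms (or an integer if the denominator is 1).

Let a_i = P(absorbed in 1 | start in state i).
Boundary conditions: a_1 = 1, a_5 = 0.
For each transient state i, a_i = sum_j P(i->j) * a_j:
  a_2 = 1/6*a_1 + 1/2*a_2 + 0*a_3 + 0*a_4 + 1/3*a_5
  a_3 = 1/12*a_1 + 1/6*a_2 + 1/12*a_3 + 1/12*a_4 + 7/12*a_5
  a_4 = 0*a_1 + 0*a_2 + 1/12*a_3 + 1/12*a_4 + 5/6*a_5

Substituting a_1 = 1 and a_5 = 0, rearrange to (I - Q) a = r where r[i] = P(i -> 1):
  [1/2, 0, 0] . (a_2, a_3, a_4) = 1/6
  [-1/6, 11/12, -1/12] . (a_2, a_3, a_4) = 1/12
  [0, -1/12, 11/12] . (a_2, a_3, a_4) = 0

Solving yields:
  a_2 = 1/3
  a_3 = 11/72
  a_4 = 1/72

Starting state is 3, so the absorption probability is a_3 = 11/72.

Answer: 11/72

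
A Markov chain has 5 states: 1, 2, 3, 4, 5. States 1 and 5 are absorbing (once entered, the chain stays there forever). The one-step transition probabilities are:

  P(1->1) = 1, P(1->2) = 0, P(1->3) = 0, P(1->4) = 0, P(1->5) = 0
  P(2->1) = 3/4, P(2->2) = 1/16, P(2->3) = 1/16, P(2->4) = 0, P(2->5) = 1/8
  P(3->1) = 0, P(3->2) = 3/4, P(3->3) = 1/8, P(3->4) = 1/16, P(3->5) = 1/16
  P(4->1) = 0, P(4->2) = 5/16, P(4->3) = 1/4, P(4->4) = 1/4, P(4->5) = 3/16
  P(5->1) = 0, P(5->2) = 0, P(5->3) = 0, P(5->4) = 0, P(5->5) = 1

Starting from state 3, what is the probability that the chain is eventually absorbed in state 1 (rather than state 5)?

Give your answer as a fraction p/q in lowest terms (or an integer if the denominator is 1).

Let a_i = P(absorbed in 1 | start in state i).
Boundary conditions: a_1 = 1, a_5 = 0.
For each transient state i, a_i = sum_j P(i->j) * a_j:
  a_2 = 3/4*a_1 + 1/16*a_2 + 1/16*a_3 + 0*a_4 + 1/8*a_5
  a_3 = 0*a_1 + 3/4*a_2 + 1/8*a_3 + 1/16*a_4 + 1/16*a_5
  a_4 = 0*a_1 + 5/16*a_2 + 1/4*a_3 + 1/4*a_4 + 3/16*a_5

Substituting a_1 = 1 and a_5 = 0, rearrange to (I - Q) a = r where r[i] = P(i -> 1):
  [15/16, -1/16, 0] . (a_2, a_3, a_4) = 3/4
  [-3/4, 7/8, -1/16] . (a_2, a_3, a_4) = 0
  [-5/16, -1/4, 3/4] . (a_2, a_3, a_4) = 0

Solving yields:
  a_2 = 1968/2311
  a_3 = 1788/2311
  a_4 = 1416/2311

Starting state is 3, so the absorption probability is a_3 = 1788/2311.

Answer: 1788/2311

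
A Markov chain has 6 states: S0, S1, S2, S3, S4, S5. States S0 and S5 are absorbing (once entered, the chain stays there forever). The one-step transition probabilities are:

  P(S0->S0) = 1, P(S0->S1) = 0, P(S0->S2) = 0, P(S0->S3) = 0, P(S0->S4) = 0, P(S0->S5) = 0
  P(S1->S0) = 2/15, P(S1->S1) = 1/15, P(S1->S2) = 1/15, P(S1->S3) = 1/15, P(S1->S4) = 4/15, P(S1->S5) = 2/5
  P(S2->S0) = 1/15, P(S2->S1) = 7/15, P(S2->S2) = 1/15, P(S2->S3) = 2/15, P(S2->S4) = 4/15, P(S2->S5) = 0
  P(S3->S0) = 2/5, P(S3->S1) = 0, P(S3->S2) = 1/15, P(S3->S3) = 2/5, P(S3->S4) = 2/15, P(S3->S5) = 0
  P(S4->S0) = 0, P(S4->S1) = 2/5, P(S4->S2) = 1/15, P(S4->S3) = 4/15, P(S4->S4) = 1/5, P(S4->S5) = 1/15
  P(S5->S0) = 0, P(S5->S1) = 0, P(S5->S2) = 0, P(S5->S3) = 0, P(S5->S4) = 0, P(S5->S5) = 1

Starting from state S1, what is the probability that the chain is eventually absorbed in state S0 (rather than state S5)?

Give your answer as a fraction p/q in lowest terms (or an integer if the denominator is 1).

Let a_i = P(absorbed in S0 | start in state i).
Boundary conditions: a_S0 = 1, a_S5 = 0.
For each transient state i, a_i = sum_j P(i->j) * a_j:
  a_S1 = 2/15*a_S0 + 1/15*a_S1 + 1/15*a_S2 + 1/15*a_S3 + 4/15*a_S4 + 2/5*a_S5
  a_S2 = 1/15*a_S0 + 7/15*a_S1 + 1/15*a_S2 + 2/15*a_S3 + 4/15*a_S4 + 0*a_S5
  a_S3 = 2/5*a_S0 + 0*a_S1 + 1/15*a_S2 + 2/5*a_S3 + 2/15*a_S4 + 0*a_S5
  a_S4 = 0*a_S0 + 2/5*a_S1 + 1/15*a_S2 + 4/15*a_S3 + 1/5*a_S4 + 1/15*a_S5

Substituting a_S0 = 1 and a_S5 = 0, rearrange to (I - Q) a = r where r[i] = P(i -> S0):
  [14/15, -1/15, -1/15, -4/15] . (a_S1, a_S2, a_S3, a_S4) = 2/15
  [-7/15, 14/15, -2/15, -4/15] . (a_S1, a_S2, a_S3, a_S4) = 1/15
  [0, -1/15, 3/5, -2/15] . (a_S1, a_S2, a_S3, a_S4) = 2/5
  [-2/5, -1/15, -4/15, 4/5] . (a_S1, a_S2, a_S3, a_S4) = 0

Solving yields:
  a_S1 = 2711/6955
  a_S2 = 3722/6955
  a_S3 = 5854/6955
  a_S4 = 3617/6955

Starting state is S1, so the absorption probability is a_S1 = 2711/6955.

Answer: 2711/6955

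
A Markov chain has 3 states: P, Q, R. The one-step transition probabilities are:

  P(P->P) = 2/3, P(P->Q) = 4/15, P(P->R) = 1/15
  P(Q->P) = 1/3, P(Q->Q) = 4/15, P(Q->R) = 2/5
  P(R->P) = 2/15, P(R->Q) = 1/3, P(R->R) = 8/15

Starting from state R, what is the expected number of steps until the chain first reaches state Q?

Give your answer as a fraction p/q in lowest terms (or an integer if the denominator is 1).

Answer: 35/11

Derivation:
Let h_i = expected steps to first reach Q from state i.
Boundary: h_Q = 0.
First-step equations for the other states:
  h_P = 1 + 2/3*h_P + 4/15*h_Q + 1/15*h_R
  h_R = 1 + 2/15*h_P + 1/3*h_Q + 8/15*h_R

Substituting h_Q = 0 and rearranging gives the linear system (I - Q) h = 1:
  [1/3, -1/15] . (h_P, h_R) = 1
  [-2/15, 7/15] . (h_P, h_R) = 1

Solving yields:
  h_P = 40/11
  h_R = 35/11

Starting state is R, so the expected hitting time is h_R = 35/11.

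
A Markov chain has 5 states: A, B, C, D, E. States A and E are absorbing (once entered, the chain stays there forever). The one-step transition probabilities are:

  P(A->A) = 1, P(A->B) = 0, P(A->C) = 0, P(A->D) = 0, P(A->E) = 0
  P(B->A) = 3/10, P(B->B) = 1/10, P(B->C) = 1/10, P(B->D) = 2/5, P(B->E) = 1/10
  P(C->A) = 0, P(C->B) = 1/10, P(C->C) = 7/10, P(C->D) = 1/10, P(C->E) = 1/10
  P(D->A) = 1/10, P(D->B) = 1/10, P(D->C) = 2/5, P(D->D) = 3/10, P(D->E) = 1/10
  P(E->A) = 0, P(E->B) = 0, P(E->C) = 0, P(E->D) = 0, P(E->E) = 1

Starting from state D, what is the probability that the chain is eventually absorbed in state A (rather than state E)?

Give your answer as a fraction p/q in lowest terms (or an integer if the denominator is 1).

Answer: 47/117

Derivation:
Let a_i = P(absorbed in A | start in state i).
Boundary conditions: a_A = 1, a_E = 0.
For each transient state i, a_i = sum_j P(i->j) * a_j:
  a_B = 3/10*a_A + 1/10*a_B + 1/10*a_C + 2/5*a_D + 1/10*a_E
  a_C = 0*a_A + 1/10*a_B + 7/10*a_C + 1/10*a_D + 1/10*a_E
  a_D = 1/10*a_A + 1/10*a_B + 2/5*a_C + 3/10*a_D + 1/10*a_E

Substituting a_A = 1 and a_E = 0, rearrange to (I - Q) a = r where r[i] = P(i -> A):
  [9/10, -1/10, -2/5] . (a_B, a_C, a_D) = 3/10
  [-1/10, 3/10, -1/10] . (a_B, a_C, a_D) = 0
  [-1/10, -2/5, 7/10] . (a_B, a_C, a_D) = 1/10

Solving yields:
  a_B = 64/117
  a_C = 37/117
  a_D = 47/117

Starting state is D, so the absorption probability is a_D = 47/117.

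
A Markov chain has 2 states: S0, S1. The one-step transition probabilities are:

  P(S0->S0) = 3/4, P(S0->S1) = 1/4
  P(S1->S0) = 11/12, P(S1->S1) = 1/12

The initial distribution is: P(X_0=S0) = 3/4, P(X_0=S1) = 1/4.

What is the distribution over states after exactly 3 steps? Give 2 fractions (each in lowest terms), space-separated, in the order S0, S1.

Answer: 679/864 185/864

Derivation:
Propagating the distribution step by step (d_{t+1} = d_t * P):
d_0 = (S0=3/4, S1=1/4)
  d_1[S0] = 3/4*3/4 + 1/4*11/12 = 19/24
  d_1[S1] = 3/4*1/4 + 1/4*1/12 = 5/24
d_1 = (S0=19/24, S1=5/24)
  d_2[S0] = 19/24*3/4 + 5/24*11/12 = 113/144
  d_2[S1] = 19/24*1/4 + 5/24*1/12 = 31/144
d_2 = (S0=113/144, S1=31/144)
  d_3[S0] = 113/144*3/4 + 31/144*11/12 = 679/864
  d_3[S1] = 113/144*1/4 + 31/144*1/12 = 185/864
d_3 = (S0=679/864, S1=185/864)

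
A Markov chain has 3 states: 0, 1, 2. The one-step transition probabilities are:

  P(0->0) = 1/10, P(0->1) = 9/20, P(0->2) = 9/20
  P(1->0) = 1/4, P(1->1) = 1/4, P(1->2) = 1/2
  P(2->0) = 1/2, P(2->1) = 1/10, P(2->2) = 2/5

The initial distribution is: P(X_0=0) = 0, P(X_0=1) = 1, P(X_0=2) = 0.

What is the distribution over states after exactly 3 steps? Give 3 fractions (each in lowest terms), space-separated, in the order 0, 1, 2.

Answer: 247/800 403/1600 703/1600

Derivation:
Propagating the distribution step by step (d_{t+1} = d_t * P):
d_0 = (0=0, 1=1, 2=0)
  d_1[0] = 0*1/10 + 1*1/4 + 0*1/2 = 1/4
  d_1[1] = 0*9/20 + 1*1/4 + 0*1/10 = 1/4
  d_1[2] = 0*9/20 + 1*1/2 + 0*2/5 = 1/2
d_1 = (0=1/4, 1=1/4, 2=1/2)
  d_2[0] = 1/4*1/10 + 1/4*1/4 + 1/2*1/2 = 27/80
  d_2[1] = 1/4*9/20 + 1/4*1/4 + 1/2*1/10 = 9/40
  d_2[2] = 1/4*9/20 + 1/4*1/2 + 1/2*2/5 = 7/16
d_2 = (0=27/80, 1=9/40, 2=7/16)
  d_3[0] = 27/80*1/10 + 9/40*1/4 + 7/16*1/2 = 247/800
  d_3[1] = 27/80*9/20 + 9/40*1/4 + 7/16*1/10 = 403/1600
  d_3[2] = 27/80*9/20 + 9/40*1/2 + 7/16*2/5 = 703/1600
d_3 = (0=247/800, 1=403/1600, 2=703/1600)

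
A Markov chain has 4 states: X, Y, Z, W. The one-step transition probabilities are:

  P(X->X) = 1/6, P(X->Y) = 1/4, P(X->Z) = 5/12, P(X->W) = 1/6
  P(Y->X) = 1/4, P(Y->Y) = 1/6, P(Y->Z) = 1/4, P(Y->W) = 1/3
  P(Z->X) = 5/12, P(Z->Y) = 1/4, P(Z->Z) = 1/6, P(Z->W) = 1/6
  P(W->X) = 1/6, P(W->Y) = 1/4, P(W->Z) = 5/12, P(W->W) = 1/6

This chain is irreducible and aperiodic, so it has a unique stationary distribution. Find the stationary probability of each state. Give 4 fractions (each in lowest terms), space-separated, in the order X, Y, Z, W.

Answer: 17/65 3/13 59/195 8/39

Derivation:
The stationary distribution satisfies pi = pi * P, i.e.:
  pi_X = 1/6*pi_X + 1/4*pi_Y + 5/12*pi_Z + 1/6*pi_W
  pi_Y = 1/4*pi_X + 1/6*pi_Y + 1/4*pi_Z + 1/4*pi_W
  pi_Z = 5/12*pi_X + 1/4*pi_Y + 1/6*pi_Z + 5/12*pi_W
  pi_W = 1/6*pi_X + 1/3*pi_Y + 1/6*pi_Z + 1/6*pi_W
with normalization: pi_X + pi_Y + pi_Z + pi_W = 1.

Using the first 3 balance equations plus normalization, the linear system A*pi = b is:
  [-5/6, 1/4, 5/12, 1/6] . pi = 0
  [1/4, -5/6, 1/4, 1/4] . pi = 0
  [5/12, 1/4, -5/6, 5/12] . pi = 0
  [1, 1, 1, 1] . pi = 1

Solving yields:
  pi_X = 17/65
  pi_Y = 3/13
  pi_Z = 59/195
  pi_W = 8/39

Verification (pi * P):
  17/65*1/6 + 3/13*1/4 + 59/195*5/12 + 8/39*1/6 = 17/65 = pi_X  (ok)
  17/65*1/4 + 3/13*1/6 + 59/195*1/4 + 8/39*1/4 = 3/13 = pi_Y  (ok)
  17/65*5/12 + 3/13*1/4 + 59/195*1/6 + 8/39*5/12 = 59/195 = pi_Z  (ok)
  17/65*1/6 + 3/13*1/3 + 59/195*1/6 + 8/39*1/6 = 8/39 = pi_W  (ok)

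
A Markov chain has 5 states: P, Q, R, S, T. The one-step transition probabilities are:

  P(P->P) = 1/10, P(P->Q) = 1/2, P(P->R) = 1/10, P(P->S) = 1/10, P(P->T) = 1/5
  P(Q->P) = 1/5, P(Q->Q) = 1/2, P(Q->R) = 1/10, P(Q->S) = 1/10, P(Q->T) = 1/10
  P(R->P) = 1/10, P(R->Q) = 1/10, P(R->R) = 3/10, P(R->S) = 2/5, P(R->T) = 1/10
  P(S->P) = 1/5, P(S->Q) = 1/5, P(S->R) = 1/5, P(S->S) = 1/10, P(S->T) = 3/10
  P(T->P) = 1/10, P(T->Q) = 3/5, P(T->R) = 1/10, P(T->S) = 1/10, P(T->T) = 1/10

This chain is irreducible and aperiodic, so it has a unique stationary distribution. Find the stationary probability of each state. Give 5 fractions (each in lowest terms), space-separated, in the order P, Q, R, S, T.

The stationary distribution satisfies pi = pi * P, i.e.:
  pi_P = 1/10*pi_P + 1/5*pi_Q + 1/10*pi_R + 1/5*pi_S + 1/10*pi_T
  pi_Q = 1/2*pi_P + 1/2*pi_Q + 1/10*pi_R + 1/5*pi_S + 3/5*pi_T
  pi_R = 1/10*pi_P + 1/10*pi_Q + 3/10*pi_R + 1/5*pi_S + 1/10*pi_T
  pi_S = 1/10*pi_P + 1/10*pi_Q + 2/5*pi_R + 1/10*pi_S + 1/10*pi_T
  pi_T = 1/5*pi_P + 1/10*pi_Q + 1/10*pi_R + 3/10*pi_S + 1/10*pi_T
with normalization: pi_P + pi_Q + pi_R + pi_S + pi_T = 1.

Using the first 4 balance equations plus normalization, the linear system A*pi = b is:
  [-9/10, 1/5, 1/10, 1/5, 1/10] . pi = 0
  [1/2, -1/2, 1/10, 1/5, 3/5] . pi = 0
  [1/10, 1/10, -7/10, 1/5, 1/10] . pi = 0
  [1/10, 1/10, 2/5, -9/10, 1/10] . pi = 0
  [1, 1, 1, 1, 1] . pi = 1

Solving yields:
  pi_P = 121/777
  pi_Q = 46/111
  pi_R = 1/7
  pi_S = 1/7
  pi_T = 16/111

Verification (pi * P):
  121/777*1/10 + 46/111*1/5 + 1/7*1/10 + 1/7*1/5 + 16/111*1/10 = 121/777 = pi_P  (ok)
  121/777*1/2 + 46/111*1/2 + 1/7*1/10 + 1/7*1/5 + 16/111*3/5 = 46/111 = pi_Q  (ok)
  121/777*1/10 + 46/111*1/10 + 1/7*3/10 + 1/7*1/5 + 16/111*1/10 = 1/7 = pi_R  (ok)
  121/777*1/10 + 46/111*1/10 + 1/7*2/5 + 1/7*1/10 + 16/111*1/10 = 1/7 = pi_S  (ok)
  121/777*1/5 + 46/111*1/10 + 1/7*1/10 + 1/7*3/10 + 16/111*1/10 = 16/111 = pi_T  (ok)

Answer: 121/777 46/111 1/7 1/7 16/111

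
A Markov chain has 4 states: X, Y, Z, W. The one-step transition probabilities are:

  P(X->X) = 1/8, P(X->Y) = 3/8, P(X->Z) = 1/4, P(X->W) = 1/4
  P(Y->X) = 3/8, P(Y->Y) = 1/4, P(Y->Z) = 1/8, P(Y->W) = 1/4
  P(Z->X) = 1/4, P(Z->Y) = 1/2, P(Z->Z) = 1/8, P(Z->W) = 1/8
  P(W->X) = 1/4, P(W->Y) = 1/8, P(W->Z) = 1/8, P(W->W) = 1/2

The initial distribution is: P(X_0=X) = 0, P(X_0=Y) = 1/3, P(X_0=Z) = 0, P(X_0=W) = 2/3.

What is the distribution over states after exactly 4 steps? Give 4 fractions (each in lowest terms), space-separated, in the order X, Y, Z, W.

Propagating the distribution step by step (d_{t+1} = d_t * P):
d_0 = (X=0, Y=1/3, Z=0, W=2/3)
  d_1[X] = 0*1/8 + 1/3*3/8 + 0*1/4 + 2/3*1/4 = 7/24
  d_1[Y] = 0*3/8 + 1/3*1/4 + 0*1/2 + 2/3*1/8 = 1/6
  d_1[Z] = 0*1/4 + 1/3*1/8 + 0*1/8 + 2/3*1/8 = 1/8
  d_1[W] = 0*1/4 + 1/3*1/4 + 0*1/8 + 2/3*1/2 = 5/12
d_1 = (X=7/24, Y=1/6, Z=1/8, W=5/12)
  d_2[X] = 7/24*1/8 + 1/6*3/8 + 1/8*1/4 + 5/12*1/4 = 15/64
  d_2[Y] = 7/24*3/8 + 1/6*1/4 + 1/8*1/2 + 5/12*1/8 = 17/64
  d_2[Z] = 7/24*1/4 + 1/6*1/8 + 1/8*1/8 + 5/12*1/8 = 31/192
  d_2[W] = 7/24*1/4 + 1/6*1/4 + 1/8*1/8 + 5/12*1/2 = 65/192
d_2 = (X=15/64, Y=17/64, Z=31/192, W=65/192)
  d_3[X] = 15/64*1/8 + 17/64*3/8 + 31/192*1/4 + 65/192*1/4 = 65/256
  d_3[Y] = 15/64*3/8 + 17/64*1/4 + 31/192*1/2 + 65/192*1/8 = 71/256
  d_3[Z] = 15/64*1/4 + 17/64*1/8 + 31/192*1/8 + 65/192*1/8 = 79/512
  d_3[W] = 15/64*1/4 + 17/64*1/4 + 31/192*1/8 + 65/192*1/2 = 161/512
d_3 = (X=65/256, Y=71/256, Z=79/512, W=161/512)
  d_4[X] = 65/256*1/8 + 71/256*3/8 + 79/512*1/4 + 161/512*1/4 = 259/1024
  d_4[Y] = 65/256*3/8 + 71/256*1/4 + 79/512*1/2 + 161/512*1/8 = 1151/4096
  d_4[Z] = 65/256*1/4 + 71/256*1/8 + 79/512*1/8 + 161/512*1/8 = 321/2048
  d_4[W] = 65/256*1/4 + 71/256*1/4 + 79/512*1/8 + 161/512*1/2 = 1267/4096
d_4 = (X=259/1024, Y=1151/4096, Z=321/2048, W=1267/4096)

Answer: 259/1024 1151/4096 321/2048 1267/4096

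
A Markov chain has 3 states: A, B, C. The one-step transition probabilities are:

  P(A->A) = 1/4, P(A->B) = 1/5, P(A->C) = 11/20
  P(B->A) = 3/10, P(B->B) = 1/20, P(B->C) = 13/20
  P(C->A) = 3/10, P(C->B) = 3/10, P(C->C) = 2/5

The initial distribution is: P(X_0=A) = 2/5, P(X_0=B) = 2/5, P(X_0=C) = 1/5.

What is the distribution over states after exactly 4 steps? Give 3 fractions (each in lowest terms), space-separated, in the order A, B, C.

Answer: 57143/200000 1363/6250 99241/200000

Derivation:
Propagating the distribution step by step (d_{t+1} = d_t * P):
d_0 = (A=2/5, B=2/5, C=1/5)
  d_1[A] = 2/5*1/4 + 2/5*3/10 + 1/5*3/10 = 7/25
  d_1[B] = 2/5*1/5 + 2/5*1/20 + 1/5*3/10 = 4/25
  d_1[C] = 2/5*11/20 + 2/5*13/20 + 1/5*2/5 = 14/25
d_1 = (A=7/25, B=4/25, C=14/25)
  d_2[A] = 7/25*1/4 + 4/25*3/10 + 14/25*3/10 = 143/500
  d_2[B] = 7/25*1/5 + 4/25*1/20 + 14/25*3/10 = 29/125
  d_2[C] = 7/25*11/20 + 4/25*13/20 + 14/25*2/5 = 241/500
d_2 = (A=143/500, B=29/125, C=241/500)
  d_3[A] = 143/500*1/4 + 29/125*3/10 + 241/500*3/10 = 2857/10000
  d_3[B] = 143/500*1/5 + 29/125*1/20 + 241/500*3/10 = 1067/5000
  d_3[C] = 143/500*11/20 + 29/125*13/20 + 241/500*2/5 = 5009/10000
d_3 = (A=2857/10000, B=1067/5000, C=5009/10000)
  d_4[A] = 2857/10000*1/4 + 1067/5000*3/10 + 5009/10000*3/10 = 57143/200000
  d_4[B] = 2857/10000*1/5 + 1067/5000*1/20 + 5009/10000*3/10 = 1363/6250
  d_4[C] = 2857/10000*11/20 + 1067/5000*13/20 + 5009/10000*2/5 = 99241/200000
d_4 = (A=57143/200000, B=1363/6250, C=99241/200000)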